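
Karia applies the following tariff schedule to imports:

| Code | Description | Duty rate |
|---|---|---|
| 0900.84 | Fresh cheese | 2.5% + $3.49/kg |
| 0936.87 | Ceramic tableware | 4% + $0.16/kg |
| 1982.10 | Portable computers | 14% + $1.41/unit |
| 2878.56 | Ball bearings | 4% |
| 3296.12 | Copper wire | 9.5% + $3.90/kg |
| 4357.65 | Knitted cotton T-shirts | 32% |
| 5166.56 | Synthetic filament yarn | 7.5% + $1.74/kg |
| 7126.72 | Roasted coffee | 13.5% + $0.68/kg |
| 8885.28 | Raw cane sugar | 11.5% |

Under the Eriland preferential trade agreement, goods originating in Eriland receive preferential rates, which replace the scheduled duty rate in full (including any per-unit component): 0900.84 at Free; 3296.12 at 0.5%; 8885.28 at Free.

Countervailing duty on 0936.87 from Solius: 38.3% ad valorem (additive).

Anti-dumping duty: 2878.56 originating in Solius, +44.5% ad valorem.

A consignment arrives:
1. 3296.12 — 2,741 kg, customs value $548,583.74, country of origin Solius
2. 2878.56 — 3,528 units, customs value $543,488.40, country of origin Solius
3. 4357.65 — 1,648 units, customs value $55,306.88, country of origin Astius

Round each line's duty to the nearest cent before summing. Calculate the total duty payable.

$344,095.43

Line 1 (3296.12, Solius, 2,741 kg, $548,583.74):
Base rate for 3296.12 is 9.5% + $3.90/kg.
3296.12 has an FTA preferential rate, but origin Solius is not Eriland; base rate stands.
Duty = $548,583.74 × 9.5% + 2,741 × $3.90 = $62,805.36.
Line 2 (2878.56, Solius, 3,528 units, $543,488.40):
Base rate for 2878.56 is 4%.
Additional duty on 2878.56 from Solius: +44.5%. Applied ad valorem rate: 4% + 44.5% = 48.5%.
Duty = $543,488.40 × 48.5% = $263,591.87.
Line 3 (4357.65, Astius, 1,648 units, $55,306.88):
Base rate for 4357.65 is 32%.
Duty = $55,306.88 × 32% = $17,698.20.
Total = $62,805.36 + $263,591.87 + $17,698.20 = $344,095.43.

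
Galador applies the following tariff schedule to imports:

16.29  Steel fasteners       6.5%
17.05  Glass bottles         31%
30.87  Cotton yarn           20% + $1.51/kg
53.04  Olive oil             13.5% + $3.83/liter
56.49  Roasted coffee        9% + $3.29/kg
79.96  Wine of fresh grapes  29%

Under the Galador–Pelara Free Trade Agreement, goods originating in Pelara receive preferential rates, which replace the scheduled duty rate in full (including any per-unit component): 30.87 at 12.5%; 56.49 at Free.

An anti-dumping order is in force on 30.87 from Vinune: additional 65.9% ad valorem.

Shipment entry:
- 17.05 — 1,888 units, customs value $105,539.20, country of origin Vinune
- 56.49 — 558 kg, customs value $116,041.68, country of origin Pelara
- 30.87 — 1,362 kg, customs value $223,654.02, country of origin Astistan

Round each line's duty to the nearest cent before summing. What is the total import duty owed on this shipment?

Line 1 (17.05, Vinune, 1,888 units, $105,539.20):
Base rate for 17.05 is 31%.
Duty = $105,539.20 × 31% = $32,717.15.
Line 2 (56.49, Pelara, 558 kg, $116,041.68):
Base rate for 56.49 is 9% + $3.29/kg.
Origin Pelara qualifies under the Galador–Pelara agreement and 56.49 is covered: preferential rate Free applies instead.
Duty = $116,041.68 × 0% = $0.00.
Line 3 (30.87, Astistan, 1,362 kg, $223,654.02):
Base rate for 30.87 is 20% + $1.51/kg.
30.87 has an FTA preferential rate, but origin Astistan is not Pelara; base rate stands.
The additional-duty order on 30.87 targets Vinune, not Astistan; it does not apply.
Duty = $223,654.02 × 20% + 1,362 × $1.51 = $46,787.42.
Total = $32,717.15 + $0.00 + $46,787.42 = $79,504.57.

$79,504.57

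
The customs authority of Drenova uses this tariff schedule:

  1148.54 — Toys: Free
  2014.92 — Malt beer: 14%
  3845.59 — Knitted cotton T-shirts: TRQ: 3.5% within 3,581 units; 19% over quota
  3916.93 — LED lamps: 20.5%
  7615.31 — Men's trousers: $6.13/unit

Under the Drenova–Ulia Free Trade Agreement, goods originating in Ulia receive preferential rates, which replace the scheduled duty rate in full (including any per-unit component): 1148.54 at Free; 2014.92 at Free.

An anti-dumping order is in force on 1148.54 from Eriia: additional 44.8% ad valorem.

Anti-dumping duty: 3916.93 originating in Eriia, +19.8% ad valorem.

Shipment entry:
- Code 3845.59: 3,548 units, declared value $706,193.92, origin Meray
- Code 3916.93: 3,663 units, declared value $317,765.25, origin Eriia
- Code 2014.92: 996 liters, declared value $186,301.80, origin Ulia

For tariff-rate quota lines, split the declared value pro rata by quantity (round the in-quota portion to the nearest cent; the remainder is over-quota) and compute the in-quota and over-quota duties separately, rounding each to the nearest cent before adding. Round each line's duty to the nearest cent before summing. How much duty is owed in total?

$152,776.19

Line 1 (3845.59, Meray, 3,548 units, $706,193.92):
Code 3845.59 is under a tariff-rate quota (threshold 3,581 units). Quantity 3,548 units is within the quota, so the in-quota rate 3.5% applies to the full value.
Duty = $706,193.92 × 3.5% = $24,716.79.
Line 2 (3916.93, Eriia, 3,663 units, $317,765.25):
Base rate for 3916.93 is 20.5%.
Additional duty on 3916.93 from Eriia: +19.8%. Applied ad valorem rate: 20.5% + 19.8% = 40.3%.
Duty = $317,765.25 × 40.3% = $128,059.40.
Line 3 (2014.92, Ulia, 996 liters, $186,301.80):
Base rate for 2014.92 is 14%.
Origin Ulia qualifies under the Drenova–Ulia agreement and 2014.92 is covered: preferential rate Free applies instead.
Duty = $186,301.80 × 0% = $0.00.
Total = $24,716.79 + $128,059.40 + $0.00 = $152,776.19.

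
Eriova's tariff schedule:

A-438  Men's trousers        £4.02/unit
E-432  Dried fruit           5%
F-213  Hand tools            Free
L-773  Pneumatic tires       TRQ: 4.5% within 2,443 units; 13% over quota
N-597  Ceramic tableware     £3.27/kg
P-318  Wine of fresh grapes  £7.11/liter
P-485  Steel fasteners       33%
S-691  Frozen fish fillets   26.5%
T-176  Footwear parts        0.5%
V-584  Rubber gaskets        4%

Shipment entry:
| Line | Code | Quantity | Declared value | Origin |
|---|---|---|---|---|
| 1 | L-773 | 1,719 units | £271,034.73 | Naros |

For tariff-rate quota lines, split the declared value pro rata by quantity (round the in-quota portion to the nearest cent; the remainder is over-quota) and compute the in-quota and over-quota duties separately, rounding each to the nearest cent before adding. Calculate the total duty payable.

Line 1 (L-773, Naros, 1,719 units, £271,034.73):
Code L-773 is under a tariff-rate quota (threshold 2,443 units). Quantity 1,719 units is within the quota, so the in-quota rate 4.5% applies to the full value.
Duty = £271,034.73 × 4.5% = £12,196.56.

£12,196.56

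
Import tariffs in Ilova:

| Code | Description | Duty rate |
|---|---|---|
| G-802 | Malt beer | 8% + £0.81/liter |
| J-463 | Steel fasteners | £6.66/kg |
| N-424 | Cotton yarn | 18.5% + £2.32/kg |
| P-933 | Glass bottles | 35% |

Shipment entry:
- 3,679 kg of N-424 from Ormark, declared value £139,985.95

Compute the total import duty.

£34,432.68

Line 1 (N-424, Ormark, 3,679 kg, £139,985.95):
Base rate for N-424 is 18.5% + £2.32/kg.
Duty = £139,985.95 × 18.5% + 3,679 × £2.32 = £34,432.68.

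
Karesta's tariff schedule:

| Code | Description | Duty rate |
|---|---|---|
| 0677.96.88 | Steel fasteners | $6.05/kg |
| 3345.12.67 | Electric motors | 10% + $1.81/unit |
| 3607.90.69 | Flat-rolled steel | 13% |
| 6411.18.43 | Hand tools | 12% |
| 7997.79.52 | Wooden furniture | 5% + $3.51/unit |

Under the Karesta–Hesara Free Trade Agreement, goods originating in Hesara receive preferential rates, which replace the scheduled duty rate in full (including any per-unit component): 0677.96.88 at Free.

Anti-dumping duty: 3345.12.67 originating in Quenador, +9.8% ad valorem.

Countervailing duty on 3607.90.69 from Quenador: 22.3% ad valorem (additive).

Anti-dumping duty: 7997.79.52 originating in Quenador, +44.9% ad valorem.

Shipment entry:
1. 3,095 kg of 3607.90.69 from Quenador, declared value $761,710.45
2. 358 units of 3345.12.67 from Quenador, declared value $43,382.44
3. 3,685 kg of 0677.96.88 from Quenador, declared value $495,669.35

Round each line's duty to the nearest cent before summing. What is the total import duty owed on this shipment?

$300,415.74

Line 1 (3607.90.69, Quenador, 3,095 kg, $761,710.45):
Base rate for 3607.90.69 is 13%.
Additional duty on 3607.90.69 from Quenador: +22.3%. Applied ad valorem rate: 13% + 22.3% = 35.3%.
Duty = $761,710.45 × 35.3% = $268,883.79.
Line 2 (3345.12.67, Quenador, 358 units, $43,382.44):
Base rate for 3345.12.67 is 10% + $1.81/unit.
Additional duty on 3345.12.67 from Quenador: +9.8%. Applied ad valorem rate: 10% + 9.8% = 19.8%.
Duty = $43,382.44 × 19.8% + 358 × $1.81 = $9,237.70.
Line 3 (0677.96.88, Quenador, 3,685 kg, $495,669.35):
Base rate for 0677.96.88 is $6.05/kg.
0677.96.88 has an FTA preferential rate, but origin Quenador is not Hesara; base rate stands.
Duty = 3,685 × $6.05 = $22,294.25.
Total = $268,883.79 + $9,237.70 + $22,294.25 = $300,415.74.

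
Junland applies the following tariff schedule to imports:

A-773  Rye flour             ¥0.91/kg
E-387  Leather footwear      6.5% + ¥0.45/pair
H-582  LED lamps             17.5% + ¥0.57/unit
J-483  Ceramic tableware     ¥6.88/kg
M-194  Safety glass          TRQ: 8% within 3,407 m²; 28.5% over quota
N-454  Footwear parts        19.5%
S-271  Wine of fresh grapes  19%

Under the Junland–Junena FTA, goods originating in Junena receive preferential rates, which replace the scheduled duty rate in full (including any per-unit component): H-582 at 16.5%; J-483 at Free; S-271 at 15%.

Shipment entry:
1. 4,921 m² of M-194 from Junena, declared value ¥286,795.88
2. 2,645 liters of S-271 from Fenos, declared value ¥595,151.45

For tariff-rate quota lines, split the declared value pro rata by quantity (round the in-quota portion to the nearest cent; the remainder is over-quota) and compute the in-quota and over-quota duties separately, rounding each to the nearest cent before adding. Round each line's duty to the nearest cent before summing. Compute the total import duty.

Line 1 (M-194, Junena, 4,921 m², ¥286,795.88):
Code M-194 is under a tariff-rate quota (threshold 3,407 m²). In-quota: 3,407 m² at 8%; over-quota: 1,514 m² at 28.5%.
Pro-rata value split: in-quota = ¥286,795.88 × 3,407/4,921 = ¥198,559.96; over-quota = ¥286,795.88 − ¥198,559.96 = ¥88,235.92.
In-quota duty = ¥198,559.96 × 8% = ¥15,884.80. Over-quota duty = ¥88,235.92 × 28.5% = ¥25,147.24.
Line duty = ¥15,884.80 + ¥25,147.24 = ¥41,032.04.
Line 2 (S-271, Fenos, 2,645 liters, ¥595,151.45):
Base rate for S-271 is 19%.
S-271 has an FTA preferential rate, but origin Fenos is not Junena; base rate stands.
Duty = ¥595,151.45 × 19% = ¥113,078.78.
Total = ¥41,032.04 + ¥113,078.78 = ¥154,110.82.

¥154,110.82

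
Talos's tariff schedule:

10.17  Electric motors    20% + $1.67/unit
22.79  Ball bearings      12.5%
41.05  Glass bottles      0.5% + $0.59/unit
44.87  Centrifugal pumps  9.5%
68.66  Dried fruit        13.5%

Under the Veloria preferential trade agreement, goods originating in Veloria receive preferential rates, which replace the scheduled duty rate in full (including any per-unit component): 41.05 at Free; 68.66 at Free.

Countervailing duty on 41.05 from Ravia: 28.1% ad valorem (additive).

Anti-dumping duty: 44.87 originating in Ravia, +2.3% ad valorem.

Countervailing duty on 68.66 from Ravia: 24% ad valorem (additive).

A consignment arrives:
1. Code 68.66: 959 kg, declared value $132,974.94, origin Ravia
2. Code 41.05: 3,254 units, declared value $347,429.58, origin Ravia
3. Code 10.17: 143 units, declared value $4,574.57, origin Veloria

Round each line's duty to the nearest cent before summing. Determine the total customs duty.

$152,304.04

Line 1 (68.66, Ravia, 959 kg, $132,974.94):
Base rate for 68.66 is 13.5%.
68.66 has an FTA preferential rate, but origin Ravia is not Veloria; base rate stands.
Additional duty on 68.66 from Ravia: +24%. Applied ad valorem rate: 13.5% + 24% = 37.5%.
Duty = $132,974.94 × 37.5% = $49,865.60.
Line 2 (41.05, Ravia, 3,254 units, $347,429.58):
Base rate for 41.05 is 0.5% + $0.59/unit.
41.05 has an FTA preferential rate, but origin Ravia is not Veloria; base rate stands.
Additional duty on 41.05 from Ravia: +28.1%. Applied ad valorem rate: 0.5% + 28.1% = 28.6%.
Duty = $347,429.58 × 28.6% + 3,254 × $0.59 = $101,284.72.
Line 3 (10.17, Veloria, 143 units, $4,574.57):
Base rate for 10.17 is 20% + $1.67/unit.
Origin Veloria is the FTA partner but 10.17 is not on the preference list; base rate stands.
Duty = $4,574.57 × 20% + 143 × $1.67 = $1,153.72.
Total = $49,865.60 + $101,284.72 + $1,153.72 = $152,304.04.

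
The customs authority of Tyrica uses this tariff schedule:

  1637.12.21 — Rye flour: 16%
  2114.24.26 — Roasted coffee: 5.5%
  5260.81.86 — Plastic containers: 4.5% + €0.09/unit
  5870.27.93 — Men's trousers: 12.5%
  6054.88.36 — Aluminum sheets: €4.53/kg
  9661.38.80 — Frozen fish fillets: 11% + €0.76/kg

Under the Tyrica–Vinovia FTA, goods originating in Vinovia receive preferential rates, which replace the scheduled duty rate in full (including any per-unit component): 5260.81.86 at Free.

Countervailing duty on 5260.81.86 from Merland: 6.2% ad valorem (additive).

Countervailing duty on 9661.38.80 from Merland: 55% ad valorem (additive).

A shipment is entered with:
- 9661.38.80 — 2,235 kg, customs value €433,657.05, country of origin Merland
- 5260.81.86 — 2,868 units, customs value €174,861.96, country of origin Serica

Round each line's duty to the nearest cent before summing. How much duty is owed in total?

€296,039.16

Line 1 (9661.38.80, Merland, 2,235 kg, €433,657.05):
Base rate for 9661.38.80 is 11% + €0.76/kg.
Additional duty on 9661.38.80 from Merland: +55%. Applied ad valorem rate: 11% + 55% = 66%.
Duty = €433,657.05 × 66% + 2,235 × €0.76 = €287,912.25.
Line 2 (5260.81.86, Serica, 2,868 units, €174,861.96):
Base rate for 5260.81.86 is 4.5% + €0.09/unit.
5260.81.86 has an FTA preferential rate, but origin Serica is not Vinovia; base rate stands.
The additional-duty order on 5260.81.86 targets Merland, not Serica; it does not apply.
Duty = €174,861.96 × 4.5% + 2,868 × €0.09 = €8,126.91.
Total = €287,912.25 + €8,126.91 = €296,039.16.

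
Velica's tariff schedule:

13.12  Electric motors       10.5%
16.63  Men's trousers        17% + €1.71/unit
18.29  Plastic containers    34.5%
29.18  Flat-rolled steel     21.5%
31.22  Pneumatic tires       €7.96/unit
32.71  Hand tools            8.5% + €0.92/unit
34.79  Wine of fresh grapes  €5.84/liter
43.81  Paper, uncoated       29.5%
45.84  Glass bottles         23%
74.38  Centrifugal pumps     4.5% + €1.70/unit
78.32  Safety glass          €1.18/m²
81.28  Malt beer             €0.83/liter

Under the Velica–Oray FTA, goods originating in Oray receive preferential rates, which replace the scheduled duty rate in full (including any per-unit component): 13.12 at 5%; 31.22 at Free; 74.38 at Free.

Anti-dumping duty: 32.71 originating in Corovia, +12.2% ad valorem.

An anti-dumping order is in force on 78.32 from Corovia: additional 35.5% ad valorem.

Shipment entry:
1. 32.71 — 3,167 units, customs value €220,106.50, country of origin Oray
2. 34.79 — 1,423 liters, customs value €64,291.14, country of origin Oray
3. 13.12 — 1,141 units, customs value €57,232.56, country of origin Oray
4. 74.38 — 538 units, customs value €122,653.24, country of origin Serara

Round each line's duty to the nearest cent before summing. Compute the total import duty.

€39,228.64

Line 1 (32.71, Oray, 3,167 units, €220,106.50):
Base rate for 32.71 is 8.5% + €0.92/unit.
Origin Oray is the FTA partner but 32.71 is not on the preference list; base rate stands.
The additional-duty order on 32.71 targets Corovia, not Oray; it does not apply.
Duty = €220,106.50 × 8.5% + 3,167 × €0.92 = €21,622.69.
Line 2 (34.79, Oray, 1,423 liters, €64,291.14):
Base rate for 34.79 is €5.84/liter.
Origin Oray is the FTA partner but 34.79 is not on the preference list; base rate stands.
Duty = 1,423 × €5.84 = €8,310.32.
Line 3 (13.12, Oray, 1,141 units, €57,232.56):
Base rate for 13.12 is 10.5%.
Origin Oray qualifies under the Velica–Oray agreement and 13.12 is covered: preferential rate 5% applies instead.
Duty = €57,232.56 × 5% = €2,861.63.
Line 4 (74.38, Serara, 538 units, €122,653.24):
Base rate for 74.38 is 4.5% + €1.70/unit.
74.38 has an FTA preferential rate, but origin Serara is not Oray; base rate stands.
Duty = €122,653.24 × 4.5% + 538 × €1.70 = €6,434.00.
Total = €21,622.69 + €8,310.32 + €2,861.63 + €6,434.00 = €39,228.64.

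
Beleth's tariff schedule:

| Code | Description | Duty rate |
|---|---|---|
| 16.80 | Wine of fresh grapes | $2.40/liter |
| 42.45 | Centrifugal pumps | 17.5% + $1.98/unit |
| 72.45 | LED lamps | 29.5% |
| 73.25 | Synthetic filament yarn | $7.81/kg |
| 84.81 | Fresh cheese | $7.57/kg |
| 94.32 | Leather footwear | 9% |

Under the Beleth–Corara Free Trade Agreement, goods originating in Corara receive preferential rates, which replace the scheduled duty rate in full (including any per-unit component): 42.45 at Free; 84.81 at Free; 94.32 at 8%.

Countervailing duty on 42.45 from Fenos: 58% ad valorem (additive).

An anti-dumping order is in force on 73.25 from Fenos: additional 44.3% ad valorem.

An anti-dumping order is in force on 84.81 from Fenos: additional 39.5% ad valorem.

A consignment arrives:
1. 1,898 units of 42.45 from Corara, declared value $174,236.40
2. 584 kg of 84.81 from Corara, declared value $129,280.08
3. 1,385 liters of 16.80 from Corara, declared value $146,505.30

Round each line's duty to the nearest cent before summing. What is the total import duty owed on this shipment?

Line 1 (42.45, Corara, 1,898 units, $174,236.40):
Base rate for 42.45 is 17.5% + $1.98/unit.
Origin Corara qualifies under the Beleth–Corara agreement and 42.45 is covered: preferential rate Free applies instead.
The additional-duty order on 42.45 targets Fenos, not Corara; it does not apply.
Duty = $174,236.40 × 0% = $0.00.
Line 2 (84.81, Corara, 584 kg, $129,280.08):
Base rate for 84.81 is $7.57/kg.
Origin Corara qualifies under the Beleth–Corara agreement and 84.81 is covered: preferential rate Free applies instead.
The additional-duty order on 84.81 targets Fenos, not Corara; it does not apply.
Duty = $129,280.08 × 0% = $0.00.
Line 3 (16.80, Corara, 1,385 liters, $146,505.30):
Base rate for 16.80 is $2.40/liter.
Origin Corara is the FTA partner but 16.80 is not on the preference list; base rate stands.
Duty = 1,385 × $2.40 = $3,324.00.
Total = $0.00 + $0.00 + $3,324.00 = $3,324.00.

$3,324.00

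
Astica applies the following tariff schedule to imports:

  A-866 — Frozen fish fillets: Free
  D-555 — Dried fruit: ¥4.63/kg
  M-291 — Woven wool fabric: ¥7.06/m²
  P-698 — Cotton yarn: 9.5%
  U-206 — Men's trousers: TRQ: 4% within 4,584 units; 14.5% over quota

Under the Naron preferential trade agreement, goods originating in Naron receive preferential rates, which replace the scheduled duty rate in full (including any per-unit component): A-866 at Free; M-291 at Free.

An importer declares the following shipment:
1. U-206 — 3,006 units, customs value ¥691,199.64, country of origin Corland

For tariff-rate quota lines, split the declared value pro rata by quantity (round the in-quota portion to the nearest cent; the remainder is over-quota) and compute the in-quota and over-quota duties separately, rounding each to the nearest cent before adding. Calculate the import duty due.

Line 1 (U-206, Corland, 3,006 units, ¥691,199.64):
Code U-206 is under a tariff-rate quota (threshold 4,584 units). Quantity 3,006 units is within the quota, so the in-quota rate 4% applies to the full value.
Duty = ¥691,199.64 × 4% = ¥27,647.99.

¥27,647.99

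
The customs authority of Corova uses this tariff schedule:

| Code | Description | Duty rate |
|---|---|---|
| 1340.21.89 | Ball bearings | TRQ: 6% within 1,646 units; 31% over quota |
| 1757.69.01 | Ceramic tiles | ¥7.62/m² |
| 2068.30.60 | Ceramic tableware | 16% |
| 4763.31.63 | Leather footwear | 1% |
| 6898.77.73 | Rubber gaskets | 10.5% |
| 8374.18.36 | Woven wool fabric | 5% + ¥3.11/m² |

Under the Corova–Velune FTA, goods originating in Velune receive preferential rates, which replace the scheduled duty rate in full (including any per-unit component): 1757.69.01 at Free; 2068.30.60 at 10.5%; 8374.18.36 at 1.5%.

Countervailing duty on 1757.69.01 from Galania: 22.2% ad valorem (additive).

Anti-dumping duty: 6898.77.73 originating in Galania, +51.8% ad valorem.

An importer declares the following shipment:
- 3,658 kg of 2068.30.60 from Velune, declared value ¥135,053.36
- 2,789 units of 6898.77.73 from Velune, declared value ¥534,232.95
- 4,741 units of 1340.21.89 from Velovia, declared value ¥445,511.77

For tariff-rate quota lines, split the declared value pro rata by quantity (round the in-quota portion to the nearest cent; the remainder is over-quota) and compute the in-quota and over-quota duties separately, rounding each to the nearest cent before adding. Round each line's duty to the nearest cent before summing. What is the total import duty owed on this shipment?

Line 1 (2068.30.60, Velune, 3,658 kg, ¥135,053.36):
Base rate for 2068.30.60 is 16%.
Origin Velune qualifies under the Corova–Velune agreement and 2068.30.60 is covered: preferential rate 10.5% applies instead.
Duty = ¥135,053.36 × 10.5% = ¥14,180.60.
Line 2 (6898.77.73, Velune, 2,789 units, ¥534,232.95):
Base rate for 6898.77.73 is 10.5%.
Origin Velune is the FTA partner but 6898.77.73 is not on the preference list; base rate stands.
The additional-duty order on 6898.77.73 targets Galania, not Velune; it does not apply.
Duty = ¥534,232.95 × 10.5% = ¥56,094.46.
Line 3 (1340.21.89, Velovia, 4,741 units, ¥445,511.77):
Code 1340.21.89 is under a tariff-rate quota (threshold 1,646 units). In-quota: 1,646 units at 6%; over-quota: 3,095 units at 31%.
Pro-rata value split: in-quota = ¥445,511.77 × 1,646/4,741 = ¥154,674.62; over-quota = ¥445,511.77 − ¥154,674.62 = ¥290,837.15.
In-quota duty = ¥154,674.62 × 6% = ¥9,280.48. Over-quota duty = ¥290,837.15 × 31% = ¥90,159.52.
Line duty = ¥9,280.48 + ¥90,159.52 = ¥99,440.00.
Total = ¥14,180.60 + ¥56,094.46 + ¥99,440.00 = ¥169,715.06.

¥169,715.06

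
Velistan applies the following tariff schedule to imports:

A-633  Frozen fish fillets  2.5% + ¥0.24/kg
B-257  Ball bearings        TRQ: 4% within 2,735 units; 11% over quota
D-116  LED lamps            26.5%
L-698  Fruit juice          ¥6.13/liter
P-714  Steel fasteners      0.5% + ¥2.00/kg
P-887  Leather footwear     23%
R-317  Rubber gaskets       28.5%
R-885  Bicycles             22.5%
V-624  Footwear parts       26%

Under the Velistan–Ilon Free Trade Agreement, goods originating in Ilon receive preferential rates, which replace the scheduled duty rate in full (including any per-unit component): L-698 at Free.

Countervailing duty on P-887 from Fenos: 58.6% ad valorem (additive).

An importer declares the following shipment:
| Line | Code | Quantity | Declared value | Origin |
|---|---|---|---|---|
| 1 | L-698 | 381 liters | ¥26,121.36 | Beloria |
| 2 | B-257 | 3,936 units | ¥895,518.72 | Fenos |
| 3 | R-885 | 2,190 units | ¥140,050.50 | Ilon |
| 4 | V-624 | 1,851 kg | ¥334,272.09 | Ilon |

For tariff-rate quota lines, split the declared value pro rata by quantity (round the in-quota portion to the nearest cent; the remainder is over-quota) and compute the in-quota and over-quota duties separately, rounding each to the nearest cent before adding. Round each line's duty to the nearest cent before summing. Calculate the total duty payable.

Line 1 (L-698, Beloria, 381 liters, ¥26,121.36):
Base rate for L-698 is ¥6.13/liter.
L-698 has an FTA preferential rate, but origin Beloria is not Ilon; base rate stands.
Duty = 381 × ¥6.13 = ¥2,335.53.
Line 2 (B-257, Fenos, 3,936 units, ¥895,518.72):
Code B-257 is under a tariff-rate quota (threshold 2,735 units). In-quota: 2,735 units at 4%; over-quota: 1,201 units at 11%.
Pro-rata value split: in-quota = ¥895,518.72 × 2,735/3,936 = ¥622,267.20; over-quota = ¥895,518.72 − ¥622,267.20 = ¥273,251.52.
In-quota duty = ¥622,267.20 × 4% = ¥24,890.69. Over-quota duty = ¥273,251.52 × 11% = ¥30,057.67.
Line duty = ¥24,890.69 + ¥30,057.67 = ¥54,948.36.
Line 3 (R-885, Ilon, 2,190 units, ¥140,050.50):
Base rate for R-885 is 22.5%.
Origin Ilon is the FTA partner but R-885 is not on the preference list; base rate stands.
Duty = ¥140,050.50 × 22.5% = ¥31,511.36.
Line 4 (V-624, Ilon, 1,851 kg, ¥334,272.09):
Base rate for V-624 is 26%.
Origin Ilon is the FTA partner but V-624 is not on the preference list; base rate stands.
Duty = ¥334,272.09 × 26% = ¥86,910.74.
Total = ¥2,335.53 + ¥54,948.36 + ¥31,511.36 + ¥86,910.74 = ¥175,705.99.

¥175,705.99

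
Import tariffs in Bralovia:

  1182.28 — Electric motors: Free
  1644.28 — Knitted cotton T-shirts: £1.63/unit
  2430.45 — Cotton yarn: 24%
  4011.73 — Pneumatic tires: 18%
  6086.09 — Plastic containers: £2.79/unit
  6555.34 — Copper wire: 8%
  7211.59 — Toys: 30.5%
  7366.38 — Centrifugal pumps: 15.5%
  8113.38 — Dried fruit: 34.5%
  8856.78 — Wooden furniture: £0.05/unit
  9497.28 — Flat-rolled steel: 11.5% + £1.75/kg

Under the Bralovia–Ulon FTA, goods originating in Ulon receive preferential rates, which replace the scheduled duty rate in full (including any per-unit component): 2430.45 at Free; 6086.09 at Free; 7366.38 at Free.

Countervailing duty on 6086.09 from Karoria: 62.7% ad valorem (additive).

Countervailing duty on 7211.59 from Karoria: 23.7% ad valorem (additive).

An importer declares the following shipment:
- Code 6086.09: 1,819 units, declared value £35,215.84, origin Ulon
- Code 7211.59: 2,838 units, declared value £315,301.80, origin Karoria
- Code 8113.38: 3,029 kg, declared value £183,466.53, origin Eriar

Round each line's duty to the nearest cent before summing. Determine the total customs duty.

£234,189.53

Line 1 (6086.09, Ulon, 1,819 units, £35,215.84):
Base rate for 6086.09 is £2.79/unit.
Origin Ulon qualifies under the Bralovia–Ulon agreement and 6086.09 is covered: preferential rate Free applies instead.
The additional-duty order on 6086.09 targets Karoria, not Ulon; it does not apply.
Duty = £35,215.84 × 0% = £0.00.
Line 2 (7211.59, Karoria, 2,838 units, £315,301.80):
Base rate for 7211.59 is 30.5%.
Additional duty on 7211.59 from Karoria: +23.7%. Applied ad valorem rate: 30.5% + 23.7% = 54.2%.
Duty = £315,301.80 × 54.2% = £170,893.58.
Line 3 (8113.38, Eriar, 3,029 kg, £183,466.53):
Base rate for 8113.38 is 34.5%.
Duty = £183,466.53 × 34.5% = £63,295.95.
Total = £0.00 + £170,893.58 + £63,295.95 = £234,189.53.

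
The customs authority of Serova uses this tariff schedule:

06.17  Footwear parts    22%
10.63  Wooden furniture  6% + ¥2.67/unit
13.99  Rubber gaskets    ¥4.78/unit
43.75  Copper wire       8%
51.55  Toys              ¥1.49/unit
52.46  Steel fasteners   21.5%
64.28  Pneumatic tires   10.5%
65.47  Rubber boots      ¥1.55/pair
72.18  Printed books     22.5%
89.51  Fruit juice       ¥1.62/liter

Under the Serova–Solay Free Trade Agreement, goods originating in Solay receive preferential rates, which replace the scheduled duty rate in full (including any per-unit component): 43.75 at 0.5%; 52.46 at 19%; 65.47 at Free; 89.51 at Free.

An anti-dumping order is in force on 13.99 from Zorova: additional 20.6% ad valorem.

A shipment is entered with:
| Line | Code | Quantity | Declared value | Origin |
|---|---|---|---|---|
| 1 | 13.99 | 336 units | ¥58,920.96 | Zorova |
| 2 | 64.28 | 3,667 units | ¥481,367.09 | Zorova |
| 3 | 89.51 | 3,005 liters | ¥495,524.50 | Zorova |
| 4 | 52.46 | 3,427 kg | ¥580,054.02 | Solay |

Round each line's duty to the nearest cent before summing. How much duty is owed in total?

¥179,365.70

Line 1 (13.99, Zorova, 336 units, ¥58,920.96):
Base rate for 13.99 is ¥4.78/unit.
Additional duty on 13.99 from Zorova: +20.6% ad valorem. Applied ad valorem rate = 20.6%.
Duty = ¥58,920.96 × 20.6% + 336 × ¥4.78 = ¥13,743.80.
Line 2 (64.28, Zorova, 3,667 units, ¥481,367.09):
Base rate for 64.28 is 10.5%.
Duty = ¥481,367.09 × 10.5% = ¥50,543.54.
Line 3 (89.51, Zorova, 3,005 liters, ¥495,524.50):
Base rate for 89.51 is ¥1.62/liter.
89.51 has an FTA preferential rate, but origin Zorova is not Solay; base rate stands.
Duty = 3,005 × ¥1.62 = ¥4,868.10.
Line 4 (52.46, Solay, 3,427 kg, ¥580,054.02):
Base rate for 52.46 is 21.5%.
Origin Solay qualifies under the Serova–Solay agreement and 52.46 is covered: preferential rate 19% applies instead.
Duty = ¥580,054.02 × 19% = ¥110,210.26.
Total = ¥13,743.80 + ¥50,543.54 + ¥4,868.10 + ¥110,210.26 = ¥179,365.70.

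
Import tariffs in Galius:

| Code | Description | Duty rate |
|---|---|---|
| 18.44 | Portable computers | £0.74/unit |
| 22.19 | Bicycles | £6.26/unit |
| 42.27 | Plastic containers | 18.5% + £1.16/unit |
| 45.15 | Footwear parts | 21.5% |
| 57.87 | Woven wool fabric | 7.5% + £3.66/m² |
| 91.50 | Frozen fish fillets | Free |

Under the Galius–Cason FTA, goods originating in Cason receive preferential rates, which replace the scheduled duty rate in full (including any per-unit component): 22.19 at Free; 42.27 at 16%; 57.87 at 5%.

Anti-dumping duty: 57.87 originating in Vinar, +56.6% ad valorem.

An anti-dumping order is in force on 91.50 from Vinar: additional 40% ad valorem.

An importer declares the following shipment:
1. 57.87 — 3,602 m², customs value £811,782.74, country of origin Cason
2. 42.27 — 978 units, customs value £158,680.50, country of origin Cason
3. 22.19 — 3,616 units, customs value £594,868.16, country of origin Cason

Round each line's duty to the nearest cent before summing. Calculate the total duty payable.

Line 1 (57.87, Cason, 3,602 m², £811,782.74):
Base rate for 57.87 is 7.5% + £3.66/m².
Origin Cason qualifies under the Galius–Cason agreement and 57.87 is covered: preferential rate 5% applies instead.
The additional-duty order on 57.87 targets Vinar, not Cason; it does not apply.
Duty = £811,782.74 × 5% = £40,589.14.
Line 2 (42.27, Cason, 978 units, £158,680.50):
Base rate for 42.27 is 18.5% + £1.16/unit.
Origin Cason qualifies under the Galius–Cason agreement and 42.27 is covered: preferential rate 16% applies instead.
Duty = £158,680.50 × 16% = £25,388.88.
Line 3 (22.19, Cason, 3,616 units, £594,868.16):
Base rate for 22.19 is £6.26/unit.
Origin Cason qualifies under the Galius–Cason agreement and 22.19 is covered: preferential rate Free applies instead.
Duty = £594,868.16 × 0% = £0.00.
Total = £40,589.14 + £25,388.88 + £0.00 = £65,978.02.

£65,978.02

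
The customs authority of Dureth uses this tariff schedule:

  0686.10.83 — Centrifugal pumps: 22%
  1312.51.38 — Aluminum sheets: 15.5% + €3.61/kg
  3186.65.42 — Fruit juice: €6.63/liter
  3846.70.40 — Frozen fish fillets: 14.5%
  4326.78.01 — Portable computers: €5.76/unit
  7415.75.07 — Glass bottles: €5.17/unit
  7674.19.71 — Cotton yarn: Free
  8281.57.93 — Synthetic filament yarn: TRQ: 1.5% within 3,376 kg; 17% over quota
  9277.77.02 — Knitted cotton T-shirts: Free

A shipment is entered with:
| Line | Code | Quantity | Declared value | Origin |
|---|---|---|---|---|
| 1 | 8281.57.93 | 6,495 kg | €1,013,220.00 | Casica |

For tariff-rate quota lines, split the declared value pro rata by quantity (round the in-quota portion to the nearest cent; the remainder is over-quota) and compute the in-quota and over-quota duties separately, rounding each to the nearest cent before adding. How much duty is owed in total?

Line 1 (8281.57.93, Casica, 6,495 kg, €1,013,220.00):
Code 8281.57.93 is under a tariff-rate quota (threshold 3,376 kg). In-quota: 3,376 kg at 1.5%; over-quota: 3,119 kg at 17%.
Pro-rata value split: in-quota = €1,013,220.00 × 3,376/6,495 = €526,656.00; over-quota = €1,013,220.00 − €526,656.00 = €486,564.00.
In-quota duty = €526,656.00 × 1.5% = €7,899.84. Over-quota duty = €486,564.00 × 17% = €82,715.88.
Line duty = €7,899.84 + €82,715.88 = €90,615.72.

€90,615.72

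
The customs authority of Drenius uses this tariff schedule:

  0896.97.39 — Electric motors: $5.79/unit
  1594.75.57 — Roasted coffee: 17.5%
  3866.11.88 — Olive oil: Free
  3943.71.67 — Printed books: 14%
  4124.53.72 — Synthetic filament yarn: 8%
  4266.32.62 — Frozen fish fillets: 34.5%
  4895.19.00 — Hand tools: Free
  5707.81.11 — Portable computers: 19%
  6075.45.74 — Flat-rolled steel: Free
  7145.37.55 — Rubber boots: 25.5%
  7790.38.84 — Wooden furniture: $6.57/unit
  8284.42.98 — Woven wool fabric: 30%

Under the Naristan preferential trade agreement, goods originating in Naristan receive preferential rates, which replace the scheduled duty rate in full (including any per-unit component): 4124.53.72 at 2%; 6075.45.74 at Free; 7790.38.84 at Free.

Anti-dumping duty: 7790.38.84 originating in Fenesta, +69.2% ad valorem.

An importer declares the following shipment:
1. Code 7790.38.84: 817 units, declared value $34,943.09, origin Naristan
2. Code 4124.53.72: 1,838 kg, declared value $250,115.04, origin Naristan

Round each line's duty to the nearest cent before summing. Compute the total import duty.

Line 1 (7790.38.84, Naristan, 817 units, $34,943.09):
Base rate for 7790.38.84 is $6.57/unit.
Origin Naristan qualifies under the Drenius–Naristan agreement and 7790.38.84 is covered: preferential rate Free applies instead.
The additional-duty order on 7790.38.84 targets Fenesta, not Naristan; it does not apply.
Duty = $34,943.09 × 0% = $0.00.
Line 2 (4124.53.72, Naristan, 1,838 kg, $250,115.04):
Base rate for 4124.53.72 is 8%.
Origin Naristan qualifies under the Drenius–Naristan agreement and 4124.53.72 is covered: preferential rate 2% applies instead.
Duty = $250,115.04 × 2% = $5,002.30.
Total = $0.00 + $5,002.30 = $5,002.30.

$5,002.30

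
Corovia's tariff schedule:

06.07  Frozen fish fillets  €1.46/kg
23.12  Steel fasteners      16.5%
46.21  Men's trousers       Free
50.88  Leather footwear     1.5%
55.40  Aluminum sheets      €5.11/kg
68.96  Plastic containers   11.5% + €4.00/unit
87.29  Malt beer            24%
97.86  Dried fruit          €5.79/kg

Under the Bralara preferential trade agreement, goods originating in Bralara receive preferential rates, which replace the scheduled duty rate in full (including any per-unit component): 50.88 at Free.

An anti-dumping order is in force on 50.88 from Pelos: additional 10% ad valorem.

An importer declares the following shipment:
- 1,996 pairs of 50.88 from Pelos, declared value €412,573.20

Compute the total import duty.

Line 1 (50.88, Pelos, 1,996 pairs, €412,573.20):
Base rate for 50.88 is 1.5%.
50.88 has an FTA preferential rate, but origin Pelos is not Bralara; base rate stands.
Additional duty on 50.88 from Pelos: +10%. Applied ad valorem rate: 1.5% + 10% = 11.5%.
Duty = €412,573.20 × 11.5% = €47,445.92.

€47,445.92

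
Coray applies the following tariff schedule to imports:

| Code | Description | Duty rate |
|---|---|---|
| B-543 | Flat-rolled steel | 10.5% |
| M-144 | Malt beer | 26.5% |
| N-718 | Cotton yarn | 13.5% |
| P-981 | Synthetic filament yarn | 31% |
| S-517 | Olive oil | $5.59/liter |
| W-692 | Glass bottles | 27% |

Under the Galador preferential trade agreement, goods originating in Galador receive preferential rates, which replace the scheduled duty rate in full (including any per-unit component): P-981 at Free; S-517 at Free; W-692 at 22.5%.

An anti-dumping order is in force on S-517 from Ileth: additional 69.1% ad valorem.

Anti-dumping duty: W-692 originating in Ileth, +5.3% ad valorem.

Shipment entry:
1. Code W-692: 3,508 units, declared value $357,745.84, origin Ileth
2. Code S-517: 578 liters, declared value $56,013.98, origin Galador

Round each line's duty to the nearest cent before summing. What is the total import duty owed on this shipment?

Line 1 (W-692, Ileth, 3,508 units, $357,745.84):
Base rate for W-692 is 27%.
W-692 has an FTA preferential rate, but origin Ileth is not Galador; base rate stands.
Additional duty on W-692 from Ileth: +5.3%. Applied ad valorem rate: 27% + 5.3% = 32.3%.
Duty = $357,745.84 × 32.3% = $115,551.91.
Line 2 (S-517, Galador, 578 liters, $56,013.98):
Base rate for S-517 is $5.59/liter.
Origin Galador qualifies under the Coray–Galador agreement and S-517 is covered: preferential rate Free applies instead.
The additional-duty order on S-517 targets Ileth, not Galador; it does not apply.
Duty = $56,013.98 × 0% = $0.00.
Total = $115,551.91 + $0.00 = $115,551.91.

$115,551.91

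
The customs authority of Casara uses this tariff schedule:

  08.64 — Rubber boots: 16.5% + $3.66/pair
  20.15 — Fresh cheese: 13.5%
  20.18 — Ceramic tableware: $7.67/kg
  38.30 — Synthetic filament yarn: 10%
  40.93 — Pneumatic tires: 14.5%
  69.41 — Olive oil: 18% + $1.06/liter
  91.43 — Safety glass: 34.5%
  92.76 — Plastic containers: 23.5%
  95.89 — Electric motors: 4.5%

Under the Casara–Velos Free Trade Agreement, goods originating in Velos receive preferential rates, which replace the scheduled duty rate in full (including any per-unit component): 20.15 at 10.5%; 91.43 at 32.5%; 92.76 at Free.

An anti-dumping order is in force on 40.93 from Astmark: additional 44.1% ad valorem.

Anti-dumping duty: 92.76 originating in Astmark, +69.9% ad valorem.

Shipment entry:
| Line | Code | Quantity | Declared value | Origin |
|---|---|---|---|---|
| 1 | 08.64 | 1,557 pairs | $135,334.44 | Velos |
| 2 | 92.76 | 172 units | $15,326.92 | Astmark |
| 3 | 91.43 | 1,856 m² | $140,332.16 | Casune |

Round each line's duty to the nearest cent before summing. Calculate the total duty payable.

$90,758.74

Line 1 (08.64, Velos, 1,557 pairs, $135,334.44):
Base rate for 08.64 is 16.5% + $3.66/pair.
Origin Velos is the FTA partner but 08.64 is not on the preference list; base rate stands.
Duty = $135,334.44 × 16.5% + 1,557 × $3.66 = $28,028.80.
Line 2 (92.76, Astmark, 172 units, $15,326.92):
Base rate for 92.76 is 23.5%.
92.76 has an FTA preferential rate, but origin Astmark is not Velos; base rate stands.
Additional duty on 92.76 from Astmark: +69.9%. Applied ad valorem rate: 23.5% + 69.9% = 93.4%.
Duty = $15,326.92 × 93.4% = $14,315.34.
Line 3 (91.43, Casune, 1,856 m², $140,332.16):
Base rate for 91.43 is 34.5%.
91.43 has an FTA preferential rate, but origin Casune is not Velos; base rate stands.
Duty = $140,332.16 × 34.5% = $48,414.60.
Total = $28,028.80 + $14,315.34 + $48,414.60 = $90,758.74.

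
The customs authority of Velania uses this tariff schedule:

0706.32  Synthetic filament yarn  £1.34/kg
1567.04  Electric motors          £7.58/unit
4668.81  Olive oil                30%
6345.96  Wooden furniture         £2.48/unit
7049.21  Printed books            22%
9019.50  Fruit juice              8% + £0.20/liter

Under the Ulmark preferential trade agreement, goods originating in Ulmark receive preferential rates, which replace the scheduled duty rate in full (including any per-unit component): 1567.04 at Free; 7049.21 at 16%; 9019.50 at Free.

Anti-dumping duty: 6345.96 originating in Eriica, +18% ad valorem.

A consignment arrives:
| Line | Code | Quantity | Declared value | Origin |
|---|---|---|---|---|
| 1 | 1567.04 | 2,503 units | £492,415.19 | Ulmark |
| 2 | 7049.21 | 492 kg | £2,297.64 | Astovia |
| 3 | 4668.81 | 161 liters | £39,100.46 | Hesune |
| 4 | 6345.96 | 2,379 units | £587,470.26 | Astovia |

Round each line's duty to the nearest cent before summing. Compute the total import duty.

£18,135.54

Line 1 (1567.04, Ulmark, 2,503 units, £492,415.19):
Base rate for 1567.04 is £7.58/unit.
Origin Ulmark qualifies under the Velania–Ulmark agreement and 1567.04 is covered: preferential rate Free applies instead.
Duty = £492,415.19 × 0% = £0.00.
Line 2 (7049.21, Astovia, 492 kg, £2,297.64):
Base rate for 7049.21 is 22%.
7049.21 has an FTA preferential rate, but origin Astovia is not Ulmark; base rate stands.
Duty = £2,297.64 × 22% = £505.48.
Line 3 (4668.81, Hesune, 161 liters, £39,100.46):
Base rate for 4668.81 is 30%.
Duty = £39,100.46 × 30% = £11,730.14.
Line 4 (6345.96, Astovia, 2,379 units, £587,470.26):
Base rate for 6345.96 is £2.48/unit.
The additional-duty order on 6345.96 targets Eriica, not Astovia; it does not apply.
Duty = 2,379 × £2.48 = £5,899.92.
Total = £0.00 + £505.48 + £11,730.14 + £5,899.92 = £18,135.54.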